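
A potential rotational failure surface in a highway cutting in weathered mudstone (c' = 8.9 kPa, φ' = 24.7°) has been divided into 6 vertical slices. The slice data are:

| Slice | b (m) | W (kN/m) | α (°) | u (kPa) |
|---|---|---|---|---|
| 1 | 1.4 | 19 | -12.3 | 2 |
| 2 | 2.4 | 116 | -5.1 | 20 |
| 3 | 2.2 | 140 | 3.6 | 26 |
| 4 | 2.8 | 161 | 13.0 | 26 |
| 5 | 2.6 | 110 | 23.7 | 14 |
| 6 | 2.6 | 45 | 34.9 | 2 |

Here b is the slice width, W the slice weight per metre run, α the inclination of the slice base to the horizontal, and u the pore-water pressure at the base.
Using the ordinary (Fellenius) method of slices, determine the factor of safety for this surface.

Ordinary method of slices: FS = Σ[c'·Δl_i + (W_i cosα_i − u_i·Δl_i)·tanφ'] / Σ W_i sinα_i, with Δl_i = b_i / cosα_i.
Slice 1: Δl = 1.4/cos(-12.3°) = 1.433 m; N'_1 = 19·cos(-12.3°) − 2·1.433 = 15.7; c'Δl = 12.75; W sinα = -4.0
Slice 2: Δl = 2.4/cos(-5.1°) = 2.410 m; N'_2 = 116·cos(-5.1°) − 20·2.410 = 67.3; c'Δl = 21.44; W sinα = -10.3
Slice 3: Δl = 2.2/cos3.6° = 2.204 m; N'_3 = 140·cos3.6° − 26·2.204 = 82.4; c'Δl = 19.62; W sinα = 8.8
Slice 4: Δl = 2.8/cos13.0° = 2.874 m; N'_4 = 161·cos13.0° − 26·2.874 = 82.2; c'Δl = 25.58; W sinα = 36.2
Slice 5: Δl = 2.6/cos23.7° = 2.839 m; N'_5 = 110·cos23.7° − 14·2.839 = 61.0; c'Δl = 25.27; W sinα = 44.2
Slice 6: Δl = 2.6/cos34.9° = 3.170 m; N'_6 = 45·cos34.9° − 2·3.170 = 30.6; c'Δl = 28.21; W sinα = 25.7
Σc'Δl = 132.9 kN/m; ΣN' = 339.2 kN/m; ΣW sinα = 100.6 kN/m
Resisting = 132.9 + 339.2·tan24.7° = 132.9 + 156.0 = 288.9 kN/m
FS = 288.9 / 100.6 = 2.871

FS = 2.87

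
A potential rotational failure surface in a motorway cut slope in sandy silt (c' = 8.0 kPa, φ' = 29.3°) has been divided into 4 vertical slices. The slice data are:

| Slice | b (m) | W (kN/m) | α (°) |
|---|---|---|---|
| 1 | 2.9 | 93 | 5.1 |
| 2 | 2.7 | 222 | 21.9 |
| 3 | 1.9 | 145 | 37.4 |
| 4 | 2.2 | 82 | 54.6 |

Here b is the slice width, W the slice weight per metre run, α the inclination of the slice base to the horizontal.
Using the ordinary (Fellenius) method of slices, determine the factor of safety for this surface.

Ordinary method of slices: FS = Σ[c'·Δl_i + (W_i cosα_i)·tanφ'] / Σ W_i sinα_i, with Δl_i = b_i / cosα_i.
Slice 1: Δl = 2.9/cos5.1° = 2.912 m; N'_1 = 93·cos5.1° = 92.6; c'Δl = 23.29; W sinα = 8.3
Slice 2: Δl = 2.7/cos21.9° = 2.910 m; N'_2 = 222·cos21.9° = 206.0; c'Δl = 23.28; W sinα = 82.8
Slice 3: Δl = 1.9/cos37.4° = 2.392 m; N'_3 = 145·cos37.4° = 115.2; c'Δl = 19.13; W sinα = 88.1
Slice 4: Δl = 2.2/cos54.6° = 3.798 m; N'_4 = 82·cos54.6° = 47.5; c'Δl = 30.38; W sinα = 66.8
Σc'Δl = 96.1 kN/m; ΣN' = 461.3 kN/m; ΣW sinα = 246.0 kN/m
Resisting = 96.1 + 461.3·tan29.3° = 96.1 + 258.9 = 355.0 kN/m
FS = 355.0 / 246.0 = 1.443

FS = 1.44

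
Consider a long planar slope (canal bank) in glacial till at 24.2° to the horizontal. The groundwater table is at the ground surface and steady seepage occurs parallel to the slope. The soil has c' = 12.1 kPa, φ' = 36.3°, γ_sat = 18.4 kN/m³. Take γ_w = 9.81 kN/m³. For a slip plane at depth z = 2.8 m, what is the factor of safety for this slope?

FS = 1.39

With seepage parallel to the slope and the water table at the surface, the effective normal stress on the slip plane uses the buoyant unit weight γ' = γ_sat − γ_w while the driving shear stress uses γ_sat:
FS = [c' + γ' z cos²β tanφ'] / [γ_sat z sinβ cosβ]
γ' = 18.4 − 9.81 = 8.59 kN/m³
Numerator = 12.1 + 8.59·2.8·cos²24.2°·tan36.3° = 12.1 + 8.59·2.8·0.8320·0.7346 = 26.799 kPa
Denominator = 18.4·2.8·sin24.2°·cos24.2° = 18.4·2.8·0.4099·0.9121 = 19.263 kPa
FS = 26.799 / 19.263 = 1.391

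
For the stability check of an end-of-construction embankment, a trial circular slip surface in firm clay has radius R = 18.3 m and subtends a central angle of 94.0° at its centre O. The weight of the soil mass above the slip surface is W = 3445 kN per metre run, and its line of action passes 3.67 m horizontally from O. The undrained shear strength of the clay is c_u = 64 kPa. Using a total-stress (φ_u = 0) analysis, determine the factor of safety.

Taking moments about the centre O, the resisting moment is provided by the undrained shear strength acting along the arc:
Arc length L_a = R·θ = 18.3·(94.0°·π/180) = 18.3·1.6406 = 30.02 m
M_R = c_u·L_a·R = 64·30.02·18.3 = 35163.1 kN·m/m
M_D = W·d = 3445·3.67 = 12643.1 kN·m/m
FS = M_R / M_D = 35163.1 / 12643.1 = 2.781

FS = 2.78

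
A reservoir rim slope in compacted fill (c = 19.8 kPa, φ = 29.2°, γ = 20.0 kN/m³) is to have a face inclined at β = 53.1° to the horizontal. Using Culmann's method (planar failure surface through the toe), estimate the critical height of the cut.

Culmann's analysis gives the critical failure plane at α_cr = (β + φ)/2 = (53.1 + 29.2)/2 = 41.1°, and the critical height
H_c = (4c/γ) · sinβ cosφ / [1 − cos(β − φ)]
    = (4·19.8/20.0) · sin53.1°·cos29.2° / [1 − cos(23.9°)]
    = 3.960 · 0.7997·0.8729 / [1 − 0.9143]
    = 3.960 · 0.6981 / 0.0857
    = 32.24 m

H_c = 32.24 m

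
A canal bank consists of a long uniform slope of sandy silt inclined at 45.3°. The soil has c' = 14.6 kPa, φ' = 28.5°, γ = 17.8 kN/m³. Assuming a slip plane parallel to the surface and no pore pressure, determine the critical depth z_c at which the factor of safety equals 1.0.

z_c = 3.55 m

Setting FS = 1.00 in FS = [c' + γz cos²β tanφ'] / [γz sinβ cosβ] and solving for z:
z = c' / [γ cosβ (FS·sinβ − cosβ·tanφ')]
  = 14.6 / [17.8·cos45.3°·(1.00·sin45.3° − cos45.3°·tan28.5°)]
  = 14.6 / [17.8·0.7034·(1.00·0.7108 − 0.7034·0.5430)]
  = 14.6 / 4.1178 = 3.546 m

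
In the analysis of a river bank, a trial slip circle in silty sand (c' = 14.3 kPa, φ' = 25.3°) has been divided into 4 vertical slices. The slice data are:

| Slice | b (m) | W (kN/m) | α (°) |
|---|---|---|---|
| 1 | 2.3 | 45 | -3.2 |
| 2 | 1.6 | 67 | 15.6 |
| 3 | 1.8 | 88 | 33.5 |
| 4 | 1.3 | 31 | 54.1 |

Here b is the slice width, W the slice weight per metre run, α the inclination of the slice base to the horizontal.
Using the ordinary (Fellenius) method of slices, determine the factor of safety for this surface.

FS = 2.40

Ordinary method of slices: FS = Σ[c'·Δl_i + (W_i cosα_i)·tanφ'] / Σ W_i sinα_i, with Δl_i = b_i / cosα_i.
Slice 1: Δl = 2.3/cos(-3.2°) = 2.304 m; N'_1 = 45·cos(-3.2°) = 44.9; c'Δl = 32.94; W sinα = -2.5
Slice 2: Δl = 1.6/cos15.6° = 1.661 m; N'_2 = 67·cos15.6° = 64.5; c'Δl = 23.76; W sinα = 18.0
Slice 3: Δl = 1.8/cos33.5° = 2.159 m; N'_3 = 88·cos33.5° = 73.4; c'Δl = 30.87; W sinα = 48.6
Slice 4: Δl = 1.3/cos54.1° = 2.217 m; N'_4 = 31·cos54.1° = 18.2; c'Δl = 31.70; W sinα = 25.1
Σc'Δl = 119.3 kN/m; ΣN' = 201.0 kN/m; ΣW sinα = 89.2 kN/m
Resisting = 119.3 + 201.0·tan25.3° = 119.3 + 95.0 = 214.3 kN/m
FS = 214.3 / 89.2 = 2.403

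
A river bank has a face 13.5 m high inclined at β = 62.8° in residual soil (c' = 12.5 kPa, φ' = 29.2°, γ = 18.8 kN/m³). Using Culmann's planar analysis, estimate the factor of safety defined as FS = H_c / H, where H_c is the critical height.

FS = 0.92

H_c = (4c'/γ) · sinβ cosφ' / [1 − cos(β − φ')]
    = (4·12.5/18.8) · sin62.8°·cos29.2° / [1 − cos33.6°]
    = 2.660 · 0.7764 / 0.1671 = 12.36 m
FS = H_c / H = 12.36 / 13.5 = 0.915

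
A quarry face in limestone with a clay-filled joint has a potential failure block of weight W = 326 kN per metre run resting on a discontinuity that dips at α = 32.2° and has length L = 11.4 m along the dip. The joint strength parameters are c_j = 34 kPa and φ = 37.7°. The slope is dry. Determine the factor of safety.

FS = 3.46

Resolving the block weight along and normal to the plane and applying the Mohr–Coulomb strength on the joint:
N' = W cosα = 326·cos32.2° = 275.9 kN/m
Driving force T = W sinα = 326·sin32.2° = 173.7 kN/m
Resisting force R = c_j·L + N'·tanφ = 34·11.4 + 275.9·tan37.7° = 387.6 + 213.2 = 600.8 kN/m
FS = R / T = 600.8 / 173.7 = 3.459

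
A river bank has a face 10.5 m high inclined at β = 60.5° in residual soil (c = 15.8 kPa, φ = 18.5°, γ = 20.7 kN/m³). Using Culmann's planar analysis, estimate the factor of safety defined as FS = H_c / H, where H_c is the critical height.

H_c = (4c/γ) · sinβ cosφ / [1 − cos(β − φ)]
    = (4·15.8/20.7) · sin60.5°·cos18.5° / [1 − cos42.0°]
    = 3.053 · 0.8254 / 0.2569 = 9.81 m
FS = H_c / H = 9.81 / 10.5 = 0.934

FS = 0.93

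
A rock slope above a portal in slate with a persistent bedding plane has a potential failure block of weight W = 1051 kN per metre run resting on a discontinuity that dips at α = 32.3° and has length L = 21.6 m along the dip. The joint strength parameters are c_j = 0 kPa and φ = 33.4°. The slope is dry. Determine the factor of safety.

FS = 1.04

Resolving the block weight along and normal to the plane and applying the Mohr–Coulomb strength on the joint:
N' = W cosα = 1051·cos32.3° = 888.4 kN/m
Driving force T = W sinα = 1051·sin32.3° = 561.6 kN/m
Resisting force R = c_j·L + N'·tanφ = 0·21.6 + 888.4·tan33.4° = 0.0 + 585.8 = 585.8 kN/m
FS = R / T = 585.8 / 561.6 = 1.043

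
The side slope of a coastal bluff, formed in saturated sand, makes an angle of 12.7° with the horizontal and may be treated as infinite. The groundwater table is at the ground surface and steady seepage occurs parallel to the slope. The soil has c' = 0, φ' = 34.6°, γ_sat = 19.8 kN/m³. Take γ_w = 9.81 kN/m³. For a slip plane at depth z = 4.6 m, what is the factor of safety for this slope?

With seepage parallel to the slope and the water table at the surface, the effective normal stress on the slip plane uses the buoyant unit weight γ' = γ_sat − γ_w while the driving shear stress uses γ_sat:
FS = [c' + γ' z cos²β tanφ'] / [γ_sat z sinβ cosβ]
(For c' = 0 this reduces to FS = (γ'/γ_sat)·tanφ'/tanβ.)
γ' = 19.8 − 9.81 = 9.99 kN/m³
Numerator = 0.0 + 9.99·4.6·cos²12.7°·tan34.6° = 0.0 + 9.99·4.6·0.9517·0.6899 = 30.169 kPa
Denominator = 19.8·4.6·sin12.7°·cos12.7° = 19.8·4.6·0.2198·0.9755 = 19.534 kPa
FS = 30.169 / 19.534 = 1.544

FS = 1.54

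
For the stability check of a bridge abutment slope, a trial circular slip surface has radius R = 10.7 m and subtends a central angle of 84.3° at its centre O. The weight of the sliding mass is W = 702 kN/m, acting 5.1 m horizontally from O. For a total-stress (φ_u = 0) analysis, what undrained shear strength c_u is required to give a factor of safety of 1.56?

FS = c_u·L_a·R / (W·d), so c_u = FS·W·d / (L_a·R).
Arc length L_a = R·θ = 10.7·(84.3°·π/180) = 10.7·1.4713 = 15.74 m
c_u = 1.56·702·5.1 / (15.74·10.7) = 5585.1 / 168.45 = 33.16 kPa

c_u = 33.2 kPa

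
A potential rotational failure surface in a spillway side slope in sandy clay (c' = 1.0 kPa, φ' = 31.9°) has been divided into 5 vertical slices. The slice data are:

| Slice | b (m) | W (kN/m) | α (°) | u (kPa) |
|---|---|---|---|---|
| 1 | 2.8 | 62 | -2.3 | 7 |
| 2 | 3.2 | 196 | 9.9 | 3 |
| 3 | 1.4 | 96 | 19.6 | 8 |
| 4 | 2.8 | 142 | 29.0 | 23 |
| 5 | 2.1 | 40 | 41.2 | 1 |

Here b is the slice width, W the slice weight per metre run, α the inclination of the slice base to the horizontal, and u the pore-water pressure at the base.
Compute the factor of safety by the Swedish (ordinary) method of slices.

FS = 1.58

Ordinary method of slices: FS = Σ[c'·Δl_i + (W_i cosα_i − u_i·Δl_i)·tanφ'] / Σ W_i sinα_i, with Δl_i = b_i / cosα_i.
Slice 1: Δl = 2.8/cos(-2.3°) = 2.802 m; N'_1 = 62·cos(-2.3°) − 7·2.802 = 42.3; c'Δl = 2.80; W sinα = -2.5
Slice 2: Δl = 3.2/cos9.9° = 3.248 m; N'_2 = 196·cos9.9° − 3·3.248 = 183.3; c'Δl = 3.25; W sinα = 33.7
Slice 3: Δl = 1.4/cos19.6° = 1.486 m; N'_3 = 96·cos19.6° − 8·1.486 = 78.5; c'Δl = 1.49; W sinα = 32.2
Slice 4: Δl = 2.8/cos29.0° = 3.201 m; N'_4 = 142·cos29.0° − 23·3.201 = 50.6; c'Δl = 3.20; W sinα = 68.8
Slice 5: Δl = 2.1/cos41.2° = 2.791 m; N'_5 = 40·cos41.2° − 1·2.791 = 27.3; c'Δl = 2.79; W sinα = 26.3
Σc'Δl = 13.5 kN/m; ΣN' = 382.1 kN/m; ΣW sinα = 158.6 kN/m
Resisting = 13.5 + 382.1·tan31.9° = 13.5 + 237.8 = 251.4 kN/m
FS = 251.4 / 158.6 = 1.585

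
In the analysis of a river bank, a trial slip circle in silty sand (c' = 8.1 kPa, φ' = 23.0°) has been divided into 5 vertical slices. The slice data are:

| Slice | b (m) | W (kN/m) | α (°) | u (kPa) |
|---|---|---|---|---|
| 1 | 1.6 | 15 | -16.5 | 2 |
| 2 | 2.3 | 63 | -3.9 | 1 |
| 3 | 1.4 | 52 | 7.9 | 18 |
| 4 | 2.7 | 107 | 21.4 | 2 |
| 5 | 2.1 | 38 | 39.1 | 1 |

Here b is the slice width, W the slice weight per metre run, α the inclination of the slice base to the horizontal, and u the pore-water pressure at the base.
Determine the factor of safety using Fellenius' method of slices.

Ordinary method of slices: FS = Σ[c'·Δl_i + (W_i cosα_i − u_i·Δl_i)·tanφ'] / Σ W_i sinα_i, with Δl_i = b_i / cosα_i.
Slice 1: Δl = 1.6/cos(-16.5°) = 1.669 m; N'_1 = 15·cos(-16.5°) − 2·1.669 = 11.0; c'Δl = 13.52; W sinα = -4.3
Slice 2: Δl = 2.3/cos(-3.9°) = 2.305 m; N'_2 = 63·cos(-3.9°) − 1·2.305 = 60.5; c'Δl = 18.67; W sinα = -4.3
Slice 3: Δl = 1.4/cos7.9° = 1.413 m; N'_3 = 52·cos7.9° − 18·1.413 = 26.1; c'Δl = 11.45; W sinα = 7.1
Slice 4: Δl = 2.7/cos21.4° = 2.900 m; N'_4 = 107·cos21.4° − 2·2.900 = 93.8; c'Δl = 23.49; W sinα = 39.0
Slice 5: Δl = 2.1/cos39.1° = 2.706 m; N'_5 = 38·cos39.1° − 1·2.706 = 26.8; c'Δl = 21.92; W sinα = 24.0
Σc'Δl = 89.0 kN/m; ΣN' = 218.3 kN/m; ΣW sinα = 61.6 kN/m
Resisting = 89.0 + 218.3·tan23.0° = 89.0 + 92.6 = 181.7 kN/m
FS = 181.7 / 61.6 = 2.949

FS = 2.95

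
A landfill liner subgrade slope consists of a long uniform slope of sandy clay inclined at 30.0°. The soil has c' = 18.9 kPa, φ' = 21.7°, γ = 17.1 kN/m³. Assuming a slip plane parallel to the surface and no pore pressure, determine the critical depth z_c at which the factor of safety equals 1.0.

z_c = 8.21 m

Setting FS = 1.00 in FS = [c' + γz cos²β tanφ'] / [γz sinβ cosβ] and solving for z:
z = c' / [γ cosβ (FS·sinβ − cosβ·tanφ')]
  = 18.9 / [17.1·cos30.0°·(1.00·sin30.0° − cos30.0°·tan21.7°)]
  = 18.9 / [17.1·0.8660·(1.00·0.5000 − 0.8660·0.3979)]
  = 18.9 / 2.3008 = 8.214 m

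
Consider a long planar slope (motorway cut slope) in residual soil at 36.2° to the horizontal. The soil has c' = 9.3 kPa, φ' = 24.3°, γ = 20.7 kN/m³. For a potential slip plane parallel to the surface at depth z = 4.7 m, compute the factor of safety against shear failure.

FS = 0.82

For an infinite slope with a slip plane parallel to the surface (no pore pressure): FS = [c' + γz cos²β tanφ'] / [γz sinβ cosβ].
γz = 20.7·4.7 = 97.29 kN/m²
Numerator = 9.3 + 97.29·cos²36.2°·tan24.3° = 9.3 + 97.29·0.6512·0.4515 = 37.905 kPa
Denominator = 97.29·sin36.2°·cos36.2° = 97.29·0.5906·0.8070 = 46.368 kPa
FS = 37.905 / 46.368 = 0.817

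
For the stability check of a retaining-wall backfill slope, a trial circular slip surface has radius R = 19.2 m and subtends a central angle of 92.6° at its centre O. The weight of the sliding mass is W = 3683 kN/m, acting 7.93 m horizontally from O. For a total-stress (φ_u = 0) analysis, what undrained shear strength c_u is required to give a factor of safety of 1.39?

FS = c_u·L_a·R / (W·d), so c_u = FS·W·d / (L_a·R).
Arc length L_a = R·θ = 19.2·(92.6°·π/180) = 19.2·1.6162 = 31.03 m
c_u = 1.39·3683·7.93 / (31.03·19.2) = 40596.6 / 595.79 = 68.14 kPa

c_u = 68.1 kPa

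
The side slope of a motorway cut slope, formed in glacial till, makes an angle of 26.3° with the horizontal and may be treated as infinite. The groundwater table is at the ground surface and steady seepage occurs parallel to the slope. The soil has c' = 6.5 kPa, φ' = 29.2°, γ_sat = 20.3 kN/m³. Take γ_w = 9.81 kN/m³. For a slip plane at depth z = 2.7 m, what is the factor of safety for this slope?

With seepage parallel to the slope and the water table at the surface, the effective normal stress on the slip plane uses the buoyant unit weight γ' = γ_sat − γ_w while the driving shear stress uses γ_sat:
FS = [c' + γ' z cos²β tanφ'] / [γ_sat z sinβ cosβ]
γ' = 20.3 − 9.81 = 10.49 kN/m³
Numerator = 6.5 + 10.49·2.7·cos²26.3°·tan29.2° = 6.5 + 10.49·2.7·0.8037·0.5589 = 19.222 kPa
Denominator = 20.3·2.7·sin26.3°·cos26.3° = 20.3·2.7·0.4431·0.8965 = 21.771 kPa
FS = 19.222 / 21.771 = 0.883

FS = 0.88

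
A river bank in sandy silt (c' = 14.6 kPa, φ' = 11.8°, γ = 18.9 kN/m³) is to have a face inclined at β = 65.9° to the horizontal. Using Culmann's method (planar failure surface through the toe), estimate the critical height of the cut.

H_c = 6.68 m

Culmann's analysis gives the critical failure plane at α_cr = (β + φ')/2 = (65.9 + 11.8)/2 = 38.9°, and the critical height
H_c = (4c'/γ) · sinβ cosφ' / [1 − cos(β − φ')]
    = (4·14.6/18.9) · sin65.9°·cos11.8° / [1 − cos(54.1°)]
    = 3.090 · 0.9128·0.9789 / [1 − 0.5864]
    = 3.090 · 0.8935 / 0.4136
    = 6.68 m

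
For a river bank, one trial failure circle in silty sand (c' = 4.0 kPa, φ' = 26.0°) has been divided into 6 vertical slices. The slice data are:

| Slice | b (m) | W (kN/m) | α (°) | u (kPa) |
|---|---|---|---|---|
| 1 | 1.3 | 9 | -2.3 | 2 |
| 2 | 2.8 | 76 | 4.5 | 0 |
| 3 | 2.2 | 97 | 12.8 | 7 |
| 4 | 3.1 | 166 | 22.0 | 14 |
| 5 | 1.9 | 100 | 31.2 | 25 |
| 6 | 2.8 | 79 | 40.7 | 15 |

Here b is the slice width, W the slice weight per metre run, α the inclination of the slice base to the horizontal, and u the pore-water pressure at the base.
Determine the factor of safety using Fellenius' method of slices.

Ordinary method of slices: FS = Σ[c'·Δl_i + (W_i cosα_i − u_i·Δl_i)·tanφ'] / Σ W_i sinα_i, with Δl_i = b_i / cosα_i.
Slice 1: Δl = 1.3/cos(-2.3°) = 1.301 m; N'_1 = 9·cos(-2.3°) − 2·1.301 = 6.4; c'Δl = 5.20; W sinα = -0.4
Slice 2: Δl = 2.8/cos4.5° = 2.809 m; N'_2 = 76·cos4.5° − 0·2.809 = 75.8; c'Δl = 11.23; W sinα = 6.0
Slice 3: Δl = 2.2/cos12.8° = 2.256 m; N'_3 = 97·cos12.8° − 7·2.256 = 78.8; c'Δl = 9.02; W sinα = 21.5
Slice 4: Δl = 3.1/cos22.0° = 3.343 m; N'_4 = 166·cos22.0° − 14·3.343 = 107.1; c'Δl = 13.37; W sinα = 62.2
Slice 5: Δl = 1.9/cos31.2° = 2.221 m; N'_5 = 100·cos31.2° − 25·2.221 = 30.0; c'Δl = 8.89; W sinα = 51.8
Slice 6: Δl = 2.8/cos40.7° = 3.693 m; N'_6 = 79·cos40.7° − 15·3.693 = 4.5; c'Δl = 14.77; W sinα = 51.5
Σc'Δl = 62.5 kN/m; ΣN' = 302.6 kN/m; ΣW sinα = 192.6 kN/m
Resisting = 62.5 + 302.6·tan26.0° = 62.5 + 147.6 = 210.1 kN/m
FS = 210.1 / 192.6 = 1.091

FS = 1.09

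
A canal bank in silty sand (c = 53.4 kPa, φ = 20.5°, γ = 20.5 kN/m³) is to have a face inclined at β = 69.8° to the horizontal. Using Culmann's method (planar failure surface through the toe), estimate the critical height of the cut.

H_c = 26.33 m

Culmann's analysis gives the critical failure plane at α_cr = (β + φ)/2 = (69.8 + 20.5)/2 = 45.1°, and the critical height
H_c = (4c/γ) · sinβ cosφ / [1 − cos(β − φ)]
    = (4·53.4/20.5) · sin69.8°·cos20.5° / [1 − cos(49.3°)]
    = 10.420 · 0.9385·0.9367 / [1 − 0.6521]
    = 10.420 · 0.8791 / 0.3479
    = 26.33 m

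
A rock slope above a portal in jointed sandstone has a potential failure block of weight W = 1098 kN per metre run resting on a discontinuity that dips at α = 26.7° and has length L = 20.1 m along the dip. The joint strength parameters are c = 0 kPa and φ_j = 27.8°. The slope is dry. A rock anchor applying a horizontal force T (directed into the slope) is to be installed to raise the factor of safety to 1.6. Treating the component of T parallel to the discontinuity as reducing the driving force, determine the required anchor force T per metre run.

T = 163 kN/m

Resolving forces along and normal to the sliding plane, with the horizontal anchor force T adding T·sinα to the effective normal force and T·cosα acting up the plane against the driving force:
FS = [cL + (W cosα + T sinα) tanφ_j] / [W sinα − T cosα]
Without the anchor: N' = 980.9 kN/m, driving T_d = 493.4 kN/m, resisting R = 0·20.1 + 980.9·tan27.8° = 517.2 kN/m, FS = 1.05.
Setting FS = 1.6 and solving for T:
1.6·(493.4 − T cos26.7°) = 517.2 + T sin26.7°·tan27.8°
T·(sin26.7°·tan27.8° + 1.6·cos26.7°) = 1.6·493.4 − 517.2
T·(0.4493·0.5272 + 1.6·0.8934) = 789.4 − 517.2 = 272.2
T·1.6663 = 272.2
T = 163.3 kN/m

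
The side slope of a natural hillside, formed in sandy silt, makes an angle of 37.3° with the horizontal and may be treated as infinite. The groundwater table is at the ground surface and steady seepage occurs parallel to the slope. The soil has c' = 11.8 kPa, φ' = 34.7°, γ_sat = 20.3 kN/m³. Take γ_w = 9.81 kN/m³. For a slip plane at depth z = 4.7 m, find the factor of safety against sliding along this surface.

FS = 0.73

With seepage parallel to the slope and the water table at the surface, the effective normal stress on the slip plane uses the buoyant unit weight γ' = γ_sat − γ_w while the driving shear stress uses γ_sat:
FS = [c' + γ' z cos²β tanφ'] / [γ_sat z sinβ cosβ]
γ' = 20.3 − 9.81 = 10.49 kN/m³
Numerator = 11.8 + 10.49·4.7·cos²37.3°·tan34.7° = 11.8 + 10.49·4.7·0.6328·0.6924 = 33.402 kPa
Denominator = 20.3·4.7·sin37.3°·cos37.3° = 20.3·4.7·0.6060·0.7955 = 45.992 kPa
FS = 33.402 / 45.992 = 0.726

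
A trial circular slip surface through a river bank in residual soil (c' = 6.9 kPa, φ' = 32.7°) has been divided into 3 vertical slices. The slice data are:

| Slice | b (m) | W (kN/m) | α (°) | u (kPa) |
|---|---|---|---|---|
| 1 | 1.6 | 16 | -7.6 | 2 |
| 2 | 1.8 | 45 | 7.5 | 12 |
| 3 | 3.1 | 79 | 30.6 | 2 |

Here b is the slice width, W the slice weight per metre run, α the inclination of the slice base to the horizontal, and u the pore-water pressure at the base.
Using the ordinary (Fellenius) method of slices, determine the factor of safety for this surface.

Ordinary method of slices: FS = Σ[c'·Δl_i + (W_i cosα_i − u_i·Δl_i)·tanφ'] / Σ W_i sinα_i, with Δl_i = b_i / cosα_i.
Slice 1: Δl = 1.6/cos(-7.6°) = 1.614 m; N'_1 = 16·cos(-7.6°) − 2·1.614 = 12.6; c'Δl = 11.14; W sinα = -2.1
Slice 2: Δl = 1.8/cos7.5° = 1.816 m; N'_2 = 45·cos7.5° − 12·1.816 = 22.8; c'Δl = 12.53; W sinα = 5.9
Slice 3: Δl = 3.1/cos30.6° = 3.602 m; N'_3 = 79·cos30.6° − 2·3.602 = 60.8; c'Δl = 24.85; W sinα = 40.2
Σc'Δl = 48.5 kN/m; ΣN' = 96.3 kN/m; ΣW sinα = 44.0 kN/m
Resisting = 48.5 + 96.3·tan32.7° = 48.5 + 61.8 = 110.3 kN/m
FS = 110.3 / 44.0 = 2.509

FS = 2.51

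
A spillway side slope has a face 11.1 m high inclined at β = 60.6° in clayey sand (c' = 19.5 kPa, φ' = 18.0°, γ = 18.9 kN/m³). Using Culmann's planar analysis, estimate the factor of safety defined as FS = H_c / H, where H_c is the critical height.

H_c = (4c'/γ) · sinβ cosφ' / [1 − cos(β − φ')]
    = (4·19.5/18.9) · sin60.6°·cos18.0° / [1 − cos42.6°]
    = 4.127 · 0.8286 / 0.2639 = 12.96 m
FS = H_c / H = 12.96 / 11.1 = 1.167

FS = 1.17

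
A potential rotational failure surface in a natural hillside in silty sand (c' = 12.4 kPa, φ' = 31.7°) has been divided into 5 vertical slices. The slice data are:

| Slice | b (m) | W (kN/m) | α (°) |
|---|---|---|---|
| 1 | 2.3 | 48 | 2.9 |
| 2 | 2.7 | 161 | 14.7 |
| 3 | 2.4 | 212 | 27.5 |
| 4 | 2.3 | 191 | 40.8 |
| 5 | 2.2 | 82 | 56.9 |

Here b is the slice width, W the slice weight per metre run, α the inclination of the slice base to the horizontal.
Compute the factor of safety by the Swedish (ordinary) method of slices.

FS = 1.62

Ordinary method of slices: FS = Σ[c'·Δl_i + (W_i cosα_i)·tanφ'] / Σ W_i sinα_i, with Δl_i = b_i / cosα_i.
Slice 1: Δl = 2.3/cos2.9° = 2.303 m; N'_1 = 48·cos2.9° = 47.9; c'Δl = 28.56; W sinα = 2.4
Slice 2: Δl = 2.7/cos14.7° = 2.791 m; N'_2 = 161·cos14.7° = 155.7; c'Δl = 34.61; W sinα = 40.9
Slice 3: Δl = 2.4/cos27.5° = 2.706 m; N'_3 = 212·cos27.5° = 188.0; c'Δl = 33.55; W sinα = 97.9
Slice 4: Δl = 2.3/cos40.8° = 3.038 m; N'_4 = 191·cos40.8° = 144.6; c'Δl = 37.68; W sinα = 124.8
Slice 5: Δl = 2.2/cos56.9° = 4.029 m; N'_5 = 82·cos56.9° = 44.8; c'Δl = 49.95; W sinα = 68.7
Σc'Δl = 184.3 kN/m; ΣN' = 581.1 kN/m; ΣW sinα = 334.7 kN/m
Resisting = 184.3 + 581.1·tan31.7° = 184.3 + 358.9 = 543.2 kN/m
FS = 543.2 / 334.7 = 1.623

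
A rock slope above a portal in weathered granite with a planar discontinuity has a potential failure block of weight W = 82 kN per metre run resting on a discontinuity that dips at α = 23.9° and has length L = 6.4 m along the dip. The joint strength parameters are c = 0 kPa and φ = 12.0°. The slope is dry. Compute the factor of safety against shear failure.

Resolving the block weight along and normal to the plane and applying the Mohr–Coulomb strength on the joint:
N' = W cosα = 82·cos23.9° = 75.0 kN/m
Driving force T = W sinα = 82·sin23.9° = 33.2 kN/m
Resisting force R = c·L + N'·tanφ = 0·6.4 + 75.0·tan12.0° = 0.0 + 15.9 = 15.9 kN/m
FS = R / T = 15.9 / 33.2 = 0.480

FS = 0.48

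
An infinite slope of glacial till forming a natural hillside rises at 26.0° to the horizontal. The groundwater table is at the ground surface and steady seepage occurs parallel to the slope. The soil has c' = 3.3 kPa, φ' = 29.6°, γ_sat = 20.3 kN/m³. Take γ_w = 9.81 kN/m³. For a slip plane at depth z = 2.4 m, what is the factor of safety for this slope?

FS = 0.77

With seepage parallel to the slope and the water table at the surface, the effective normal stress on the slip plane uses the buoyant unit weight γ' = γ_sat − γ_w while the driving shear stress uses γ_sat:
FS = [c' + γ' z cos²β tanφ'] / [γ_sat z sinβ cosβ]
γ' = 20.3 − 9.81 = 10.49 kN/m³
Numerator = 3.3 + 10.49·2.4·cos²26.0°·tan29.6° = 3.3 + 10.49·2.4·0.8078·0.5681 = 14.854 kPa
Denominator = 20.3·2.4·sin26.0°·cos26.0° = 20.3·2.4·0.4384·0.8988 = 19.196 kPa
FS = 14.854 / 19.196 = 0.774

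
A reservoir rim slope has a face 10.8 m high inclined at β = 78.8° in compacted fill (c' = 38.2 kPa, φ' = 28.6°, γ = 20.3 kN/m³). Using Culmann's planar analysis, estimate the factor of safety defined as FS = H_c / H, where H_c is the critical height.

FS = 1.67

H_c = (4c'/γ) · sinβ cosφ' / [1 − cos(β − φ')]
    = (4·38.2/20.3) · sin78.8°·cos28.6° / [1 − cos50.2°]
    = 7.527 · 0.8613 / 0.3599 = 18.01 m
FS = H_c / H = 18.01 / 10.8 = 1.668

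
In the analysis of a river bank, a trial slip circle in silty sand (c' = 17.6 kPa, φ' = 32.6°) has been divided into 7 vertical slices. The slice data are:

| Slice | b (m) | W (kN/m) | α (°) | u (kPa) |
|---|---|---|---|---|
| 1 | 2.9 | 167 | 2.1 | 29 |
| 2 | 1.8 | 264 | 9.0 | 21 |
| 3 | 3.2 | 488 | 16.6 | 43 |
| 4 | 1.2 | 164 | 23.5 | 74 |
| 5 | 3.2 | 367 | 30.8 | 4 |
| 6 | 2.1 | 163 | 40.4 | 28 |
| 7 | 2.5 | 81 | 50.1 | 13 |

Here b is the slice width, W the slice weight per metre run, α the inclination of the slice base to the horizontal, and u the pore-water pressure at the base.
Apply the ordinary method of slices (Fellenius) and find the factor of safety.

FS = 1.66

Ordinary method of slices: FS = Σ[c'·Δl_i + (W_i cosα_i − u_i·Δl_i)·tanφ'] / Σ W_i sinα_i, with Δl_i = b_i / cosα_i.
Slice 1: Δl = 2.9/cos2.1° = 2.902 m; N'_1 = 167·cos2.1° − 29·2.902 = 82.7; c'Δl = 51.07; W sinα = 6.1
Slice 2: Δl = 1.8/cos9.0° = 1.822 m; N'_2 = 264·cos9.0° − 21·1.822 = 222.5; c'Δl = 32.07; W sinα = 41.3
Slice 3: Δl = 3.2/cos16.6° = 3.339 m; N'_3 = 488·cos16.6° − 43·3.339 = 324.1; c'Δl = 58.77; W sinα = 139.4
Slice 4: Δl = 1.2/cos23.5° = 1.309 m; N'_4 = 164·cos23.5° − 74·1.309 = 53.6; c'Δl = 23.03; W sinα = 65.4
Slice 5: Δl = 3.2/cos30.8° = 3.725 m; N'_5 = 367·cos30.8° − 4·3.725 = 300.3; c'Δl = 65.57; W sinα = 187.9
Slice 6: Δl = 2.1/cos40.4° = 2.758 m; N'_6 = 163·cos40.4° − 28·2.758 = 46.9; c'Δl = 48.53; W sinα = 105.6
Slice 7: Δl = 2.5/cos50.1° = 3.897 m; N'_7 = 81·cos50.1° − 13·3.897 = 1.3; c'Δl = 68.59; W sinα = 62.1
Σc'Δl = 347.6 kN/m; ΣN' = 1031.4 kN/m; ΣW sinα = 607.9 kN/m
Resisting = 347.6 + 1031.4·tan32.6° = 347.6 + 659.6 = 1007.3 kN/m
FS = 1007.3 / 607.9 = 1.657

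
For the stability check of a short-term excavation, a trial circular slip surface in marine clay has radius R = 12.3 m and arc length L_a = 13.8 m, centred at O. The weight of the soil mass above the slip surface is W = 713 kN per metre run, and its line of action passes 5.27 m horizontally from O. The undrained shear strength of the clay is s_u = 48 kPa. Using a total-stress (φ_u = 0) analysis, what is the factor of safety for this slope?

FS = 2.17

Taking moments about the centre O, the resisting moment is provided by the undrained shear strength acting along the arc:
M_R = s_u·L_a·R = 48·13.80·12.3 = 8147.5 kN·m/m
M_D = W·d = 713·5.27 = 3757.5 kN·m/m
FS = M_R / M_D = 8147.5 / 3757.5 = 2.168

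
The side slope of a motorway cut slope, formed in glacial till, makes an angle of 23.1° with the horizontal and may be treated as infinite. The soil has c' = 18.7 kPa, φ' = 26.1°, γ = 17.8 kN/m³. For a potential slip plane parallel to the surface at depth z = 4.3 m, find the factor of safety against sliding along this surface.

FS = 1.83

For an infinite slope with a slip plane parallel to the surface (no pore pressure): FS = [c' + γz cos²β tanφ'] / [γz sinβ cosβ].
γz = 17.8·4.3 = 76.54 kN/m²
Numerator = 18.7 + 76.54·cos²23.1°·tan26.1° = 18.7 + 76.54·0.8461·0.4899 = 50.425 kPa
Denominator = 76.54·sin23.1°·cos23.1° = 76.54·0.3923·0.9198 = 27.622 kPa
FS = 50.425 / 27.622 = 1.826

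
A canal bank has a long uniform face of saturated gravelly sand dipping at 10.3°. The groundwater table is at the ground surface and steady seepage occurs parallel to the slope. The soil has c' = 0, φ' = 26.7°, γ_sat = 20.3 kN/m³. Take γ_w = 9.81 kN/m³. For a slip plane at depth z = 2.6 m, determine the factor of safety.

With seepage parallel to the slope and the water table at the surface, the effective normal stress on the slip plane uses the buoyant unit weight γ' = γ_sat − γ_w while the driving shear stress uses γ_sat:
FS = [c' + γ' z cos²β tanφ'] / [γ_sat z sinβ cosβ]
(For c' = 0 this reduces to FS = (γ'/γ_sat)·tanφ'/tanβ.)
γ' = 20.3 − 9.81 = 10.49 kN/m³
Numerator = 0.0 + 10.49·2.6·cos²10.3°·tan26.7° = 0.0 + 10.49·2.6·0.9680·0.5029 = 13.279 kPa
Denominator = 20.3·2.6·sin10.3°·cos10.3° = 20.3·2.6·0.1788·0.9839 = 9.285 kPa
FS = 13.279 / 9.285 = 1.430

FS = 1.43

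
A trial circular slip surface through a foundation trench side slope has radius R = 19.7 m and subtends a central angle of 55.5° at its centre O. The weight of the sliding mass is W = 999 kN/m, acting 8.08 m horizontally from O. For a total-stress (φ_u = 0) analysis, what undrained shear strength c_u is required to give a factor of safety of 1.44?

c_u = 30.9 kPa

FS = c_u·L_a·R / (W·d), so c_u = FS·W·d / (L_a·R).
Arc length L_a = R·θ = 19.7·(55.5°·π/180) = 19.7·0.9687 = 19.08 m
c_u = 1.44·999·8.08 / (19.08·19.7) = 11623.6 / 375.93 = 30.92 kPa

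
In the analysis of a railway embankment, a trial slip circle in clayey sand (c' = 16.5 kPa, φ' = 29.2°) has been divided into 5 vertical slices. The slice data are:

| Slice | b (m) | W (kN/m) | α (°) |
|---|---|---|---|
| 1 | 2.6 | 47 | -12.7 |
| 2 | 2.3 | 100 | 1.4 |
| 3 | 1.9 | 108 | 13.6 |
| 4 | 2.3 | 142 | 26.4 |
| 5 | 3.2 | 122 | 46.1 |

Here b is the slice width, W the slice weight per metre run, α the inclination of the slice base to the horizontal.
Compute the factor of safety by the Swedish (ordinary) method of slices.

Ordinary method of slices: FS = Σ[c'·Δl_i + (W_i cosα_i)·tanφ'] / Σ W_i sinα_i, with Δl_i = b_i / cosα_i.
Slice 1: Δl = 2.6/cos(-12.7°) = 2.665 m; N'_1 = 47·cos(-12.7°) = 45.9; c'Δl = 43.98; W sinα = -10.3
Slice 2: Δl = 2.3/cos1.4° = 2.301 m; N'_2 = 100·cos1.4° = 100.0; c'Δl = 37.96; W sinα = 2.4
Slice 3: Δl = 1.9/cos13.6° = 1.955 m; N'_3 = 108·cos13.6° = 105.0; c'Δl = 32.25; W sinα = 25.4
Slice 4: Δl = 2.3/cos26.4° = 2.568 m; N'_4 = 142·cos26.4° = 127.2; c'Δl = 42.37; W sinα = 63.1
Slice 5: Δl = 3.2/cos46.1° = 4.615 m; N'_5 = 122·cos46.1° = 84.6; c'Δl = 76.15; W sinα = 87.9
Σc'Δl = 232.7 kN/m; ΣN' = 462.6 kN/m; ΣW sinα = 168.6 kN/m
Resisting = 232.7 + 462.6·tan29.2° = 232.7 + 258.5 = 491.2 kN/m
FS = 491.2 / 168.6 = 2.914

FS = 2.91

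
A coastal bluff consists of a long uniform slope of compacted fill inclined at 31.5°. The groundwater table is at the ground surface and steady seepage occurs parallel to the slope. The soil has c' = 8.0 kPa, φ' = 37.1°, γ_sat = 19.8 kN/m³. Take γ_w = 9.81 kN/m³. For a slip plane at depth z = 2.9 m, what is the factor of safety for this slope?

With seepage parallel to the slope and the water table at the surface, the effective normal stress on the slip plane uses the buoyant unit weight γ' = γ_sat − γ_w while the driving shear stress uses γ_sat:
FS = [c' + γ' z cos²β tanφ'] / [γ_sat z sinβ cosβ]
γ' = 19.8 − 9.81 = 9.99 kN/m³
Numerator = 8.0 + 9.99·2.9·cos²31.5°·tan37.1° = 8.0 + 9.99·2.9·0.7270·0.7563 = 23.929 kPa
Denominator = 19.8·2.9·sin31.5°·cos31.5° = 19.8·2.9·0.5225·0.8526 = 25.581 kPa
FS = 23.929 / 25.581 = 0.935

FS = 0.94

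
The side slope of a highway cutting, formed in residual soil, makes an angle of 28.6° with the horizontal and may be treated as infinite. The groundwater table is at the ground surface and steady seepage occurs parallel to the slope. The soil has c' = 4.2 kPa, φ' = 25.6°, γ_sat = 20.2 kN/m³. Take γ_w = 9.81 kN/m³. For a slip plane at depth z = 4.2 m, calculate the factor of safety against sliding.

With seepage parallel to the slope and the water table at the surface, the effective normal stress on the slip plane uses the buoyant unit weight γ' = γ_sat − γ_w while the driving shear stress uses γ_sat:
FS = [c' + γ' z cos²β tanφ'] / [γ_sat z sinβ cosβ]
γ' = 20.2 − 9.81 = 10.39 kN/m³
Numerator = 4.2 + 10.39·4.2·cos²28.6°·tan25.6° = 4.2 + 10.39·4.2·0.7709·0.4791 = 20.317 kPa
Denominator = 20.2·4.2·sin28.6°·cos28.6° = 20.2·4.2·0.4787·0.8780 = 35.657 kPa
FS = 20.317 / 35.657 = 0.570

FS = 0.57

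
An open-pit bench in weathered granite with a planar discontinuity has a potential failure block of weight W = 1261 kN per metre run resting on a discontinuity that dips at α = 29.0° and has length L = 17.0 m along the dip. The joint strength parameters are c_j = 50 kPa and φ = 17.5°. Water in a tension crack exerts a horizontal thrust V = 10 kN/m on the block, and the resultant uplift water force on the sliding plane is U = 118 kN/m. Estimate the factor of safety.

FS = 1.87

Resolving the block weight along and normal to the plane and applying the Mohr–Coulomb strength on the joint:
N' = W cosα − U − V sinα = 1261·cos29.0° − 118 − 10·sin29.0° = 980.0 kN/m
Driving force T = W sinα + V cosα = 1261·sin29.0° + 10·cos29.0° = 620.1 kN/m
Resisting force R = c_j·L + N'·tanφ = 50·17.0 + 980.0·tan17.5° = 850.0 + 309.0 = 1159.0 kN/m
FS = R / T = 1159.0 / 620.1 = 1.869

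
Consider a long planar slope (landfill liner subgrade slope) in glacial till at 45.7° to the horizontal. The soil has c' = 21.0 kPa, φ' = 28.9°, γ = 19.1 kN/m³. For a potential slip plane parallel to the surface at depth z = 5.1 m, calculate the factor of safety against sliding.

For an infinite slope with a slip plane parallel to the surface (no pore pressure): FS = [c' + γz cos²β tanφ'] / [γz sinβ cosβ].
γz = 19.1·5.1 = 97.41 kN/m²
Numerator = 21.0 + 97.41·cos²45.7°·tan28.9° = 21.0 + 97.41·0.4878·0.5520 = 47.230 kPa
Denominator = 97.41·sin45.7°·cos45.7° = 97.41·0.7157·0.6984 = 48.690 kPa
FS = 47.230 / 48.690 = 0.970

FS = 0.97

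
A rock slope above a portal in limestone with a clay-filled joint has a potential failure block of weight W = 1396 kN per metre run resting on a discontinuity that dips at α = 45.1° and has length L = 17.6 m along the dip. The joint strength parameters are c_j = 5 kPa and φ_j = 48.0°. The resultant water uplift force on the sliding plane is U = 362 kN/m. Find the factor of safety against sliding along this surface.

Resolving the block weight along and normal to the plane and applying the Mohr–Coulomb strength on the joint:
N' = W cosα − U = 1396·cos45.1° − 362 = 623.4 kN/m
Driving force T = W sinα = 1396·sin45.1° = 988.8 kN/m
Resisting force R = c_j·L + N'·tanφ_j = 5·17.6 + 623.4·tan48.0° = 88.0 + 692.4 = 780.4 kN/m
FS = R / T = 780.4 / 988.8 = 0.789

FS = 0.79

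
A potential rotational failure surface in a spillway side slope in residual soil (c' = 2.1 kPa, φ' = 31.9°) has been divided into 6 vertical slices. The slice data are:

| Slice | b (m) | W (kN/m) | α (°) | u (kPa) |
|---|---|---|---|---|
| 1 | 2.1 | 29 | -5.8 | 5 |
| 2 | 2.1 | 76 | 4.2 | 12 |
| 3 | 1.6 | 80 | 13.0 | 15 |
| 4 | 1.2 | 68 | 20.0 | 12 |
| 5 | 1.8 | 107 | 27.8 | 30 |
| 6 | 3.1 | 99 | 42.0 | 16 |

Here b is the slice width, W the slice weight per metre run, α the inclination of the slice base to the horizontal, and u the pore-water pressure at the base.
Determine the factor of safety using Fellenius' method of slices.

FS = 1.00

Ordinary method of slices: FS = Σ[c'·Δl_i + (W_i cosα_i − u_i·Δl_i)·tanφ'] / Σ W_i sinα_i, with Δl_i = b_i / cosα_i.
Slice 1: Δl = 2.1/cos(-5.8°) = 2.111 m; N'_1 = 29·cos(-5.8°) − 5·2.111 = 18.3; c'Δl = 4.43; W sinα = -2.9
Slice 2: Δl = 2.1/cos4.2° = 2.106 m; N'_2 = 76·cos4.2° − 12·2.106 = 50.5; c'Δl = 4.42; W sinα = 5.6
Slice 3: Δl = 1.6/cos13.0° = 1.642 m; N'_3 = 80·cos13.0° − 15·1.642 = 53.3; c'Δl = 3.45; W sinα = 18.0
Slice 4: Δl = 1.2/cos20.0° = 1.277 m; N'_4 = 68·cos20.0° − 12·1.277 = 48.6; c'Δl = 2.68; W sinα = 23.3
Slice 5: Δl = 1.8/cos27.8° = 2.035 m; N'_5 = 107·cos27.8° − 30·2.035 = 33.6; c'Δl = 4.27; W sinα = 49.9
Slice 6: Δl = 3.1/cos42.0° = 4.171 m; N'_6 = 99·cos42.0° − 16·4.171 = 6.8; c'Δl = 8.76; W sinα = 66.2
Σc'Δl = 28.0 kN/m; ΣN' = 211.2 kN/m; ΣW sinα = 160.0 kN/m
Resisting = 28.0 + 211.2·tan31.9° = 28.0 + 131.4 = 159.4 kN/m
FS = 159.4 / 160.0 = 0.996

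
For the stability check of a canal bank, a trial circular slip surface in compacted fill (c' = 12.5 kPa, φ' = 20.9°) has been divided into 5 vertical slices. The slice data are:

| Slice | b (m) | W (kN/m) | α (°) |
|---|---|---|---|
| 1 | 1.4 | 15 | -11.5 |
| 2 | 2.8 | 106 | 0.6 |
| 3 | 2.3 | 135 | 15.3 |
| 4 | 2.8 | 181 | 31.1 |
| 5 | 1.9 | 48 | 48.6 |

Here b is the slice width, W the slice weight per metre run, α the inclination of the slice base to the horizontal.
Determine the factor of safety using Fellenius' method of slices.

Ordinary method of slices: FS = Σ[c'·Δl_i + (W_i cosα_i)·tanφ'] / Σ W_i sinα_i, with Δl_i = b_i / cosα_i.
Slice 1: Δl = 1.4/cos(-11.5°) = 1.429 m; N'_1 = 15·cos(-11.5°) = 14.7; c'Δl = 17.86; W sinα = -3.0
Slice 2: Δl = 2.8/cos0.6° = 2.800 m; N'_2 = 106·cos0.6° = 106.0; c'Δl = 35.00; W sinα = 1.1
Slice 3: Δl = 2.3/cos15.3° = 2.385 m; N'_3 = 135·cos15.3° = 130.2; c'Δl = 29.81; W sinα = 35.6
Slice 4: Δl = 2.8/cos31.1° = 3.270 m; N'_4 = 181·cos31.1° = 155.0; c'Δl = 40.88; W sinα = 93.5
Slice 5: Δl = 1.9/cos48.6° = 2.873 m; N'_5 = 48·cos48.6° = 31.7; c'Δl = 35.91; W sinα = 36.0
Σc'Δl = 159.5 kN/m; ΣN' = 437.6 kN/m; ΣW sinα = 163.2 kN/m
Resisting = 159.5 + 437.6·tan20.9° = 159.5 + 167.1 = 326.6 kN/m
FS = 326.6 / 163.2 = 2.001

FS = 2.00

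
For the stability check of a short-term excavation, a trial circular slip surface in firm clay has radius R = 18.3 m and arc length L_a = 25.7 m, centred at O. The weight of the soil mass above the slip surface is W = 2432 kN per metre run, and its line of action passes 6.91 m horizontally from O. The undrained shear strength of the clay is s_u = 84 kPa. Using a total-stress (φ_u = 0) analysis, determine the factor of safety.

Taking moments about the centre O, the resisting moment is provided by the undrained shear strength acting along the arc:
M_R = s_u·L_a·R = 84·25.70·18.3 = 39506.0 kN·m/m
M_D = W·d = 2432·6.91 = 16805.1 kN·m/m
FS = M_R / M_D = 39506.0 / 16805.1 = 2.351

FS = 2.35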